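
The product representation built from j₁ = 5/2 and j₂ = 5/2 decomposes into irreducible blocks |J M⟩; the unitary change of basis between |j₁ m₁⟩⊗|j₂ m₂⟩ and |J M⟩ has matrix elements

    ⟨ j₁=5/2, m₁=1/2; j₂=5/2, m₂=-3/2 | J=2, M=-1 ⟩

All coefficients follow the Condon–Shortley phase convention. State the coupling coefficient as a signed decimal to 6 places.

-0.377964  (= −√(1/7))

√[5·3!2!2!/8! · 3!2!1!4!1!3!] = √(36/7)
  +(−1)^0/∏(0,3,2,1,0,1)! = 1/12  (running 1/12)
  +(−1)^1/∏(1,2,1,0,1,2)! = -1/4  (running -1/6)
⟨..|..⟩ = √(36/7)·(-1/6) = -0.377964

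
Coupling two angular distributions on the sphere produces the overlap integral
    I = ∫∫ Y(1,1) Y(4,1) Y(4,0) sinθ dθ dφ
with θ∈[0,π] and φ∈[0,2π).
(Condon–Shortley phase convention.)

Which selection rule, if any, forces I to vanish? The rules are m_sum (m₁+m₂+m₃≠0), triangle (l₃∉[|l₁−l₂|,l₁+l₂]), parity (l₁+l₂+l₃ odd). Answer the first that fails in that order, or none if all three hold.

azimuthal sum: 1 + 1 + 0 = 2  ✗
3 ≤ 4 ≤ 5 (triangle on l)
L = 1 + 4 + 4 = 9 (odd)

m_sum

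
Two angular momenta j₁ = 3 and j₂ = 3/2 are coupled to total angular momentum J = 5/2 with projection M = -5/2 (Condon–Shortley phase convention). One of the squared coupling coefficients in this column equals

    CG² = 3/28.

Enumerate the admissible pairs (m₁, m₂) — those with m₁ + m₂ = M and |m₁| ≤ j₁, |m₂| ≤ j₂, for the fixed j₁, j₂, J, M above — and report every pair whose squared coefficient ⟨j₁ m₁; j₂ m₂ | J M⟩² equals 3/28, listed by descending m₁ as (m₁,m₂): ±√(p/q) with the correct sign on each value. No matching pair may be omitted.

(-1,-3/2): +√(3/28)

Admissible pairs with m₁+m₂ = M = -5/2: (-3,1/2), (-2,-1/2), (-1,-3/2)
  (m₁,m₂)=(-1,-3/2): CG² = 3/28, CG = +√(3/28)   ← matches the target
  (m₁,m₂)=(-2,-1/2): CG² = 5/14, CG = −√(5/14)
  (m₁,m₂)=(-3,1/2): CG² = 15/28, CG = +√(15/28)
Pairs with CG² = 3/28: (-1,-3/2): +√(3/28)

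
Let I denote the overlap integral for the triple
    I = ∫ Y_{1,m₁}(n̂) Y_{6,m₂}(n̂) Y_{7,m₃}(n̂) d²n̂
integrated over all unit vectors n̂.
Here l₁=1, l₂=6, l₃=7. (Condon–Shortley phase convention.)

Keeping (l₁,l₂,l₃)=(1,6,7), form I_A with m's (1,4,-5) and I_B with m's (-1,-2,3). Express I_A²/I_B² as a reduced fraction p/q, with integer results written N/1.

22/15

Same 1,6,7: normalisation and zero-m 3j drop out of the ratio.
A: Δ: 0! 2! 12! / 15! → 1/1365; sum: t=0:+1/14515200 = 1/14515200; 3j²(1 6 7; 1 4 -5) = Δ·Π!·Σ² = 22/455  (sign +1)
B: Δ: 0! 2! 12! / 15! → 1/1365; sum: t=0:+1/1935360 = 1/1935360; 3j²(1 6 7; -1 -2 3) = Δ·Π!·Σ² = 3/91  (sign +1)
I_A²/I_B² = (22/455)/(3/91) = 22/15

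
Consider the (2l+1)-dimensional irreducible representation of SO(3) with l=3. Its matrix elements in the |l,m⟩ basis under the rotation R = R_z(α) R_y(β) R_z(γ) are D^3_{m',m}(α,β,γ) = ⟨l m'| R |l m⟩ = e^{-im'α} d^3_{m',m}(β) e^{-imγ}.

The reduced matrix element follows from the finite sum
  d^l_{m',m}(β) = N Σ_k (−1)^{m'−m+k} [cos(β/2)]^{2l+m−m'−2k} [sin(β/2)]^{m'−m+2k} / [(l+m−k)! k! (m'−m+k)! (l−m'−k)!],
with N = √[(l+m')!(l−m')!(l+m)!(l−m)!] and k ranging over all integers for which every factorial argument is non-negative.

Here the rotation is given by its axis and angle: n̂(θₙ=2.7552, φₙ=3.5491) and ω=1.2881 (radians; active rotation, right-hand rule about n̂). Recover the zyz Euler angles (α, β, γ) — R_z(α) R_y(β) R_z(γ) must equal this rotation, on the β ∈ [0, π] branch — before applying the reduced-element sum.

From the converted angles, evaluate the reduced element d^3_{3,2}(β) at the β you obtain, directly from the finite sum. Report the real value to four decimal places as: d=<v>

d=-0.4860

Axis–angle → zyz. n̂ = (sinθₙcosφₙ, sinθₙsinφₙ, cosθₙ) = (-0.345990, -0.149354, -0.926275), ω = 1.2881.
R = I cosω + sinω [n̂]ₓ + (1−cosω) n̂n̂ᵀ gives
  R = [+0.365263, +0.926768, +0.087659; -0.852247, +0.295030, +0.432009; +0.374510, -0.232504, +0.897599]
β = atan2(√(R₁₃²+R₂₃²), R₃₃) = 0.456504; α = atan2(R₂₃, R₁₃) mod 2π = 1.370604; γ = atan2(R₃₂, −R₃₁) mod 2π = 3.697182
d^3_{3,2}(β=0.4565) via the finite sum:
With c≡cos(β/2)=0.974063 and s≡sin(β/2)=0.226275, N=[720·1·120·1]^{1/2}=293.938769
Admissible k: 0..0 (factorial args all ≥0)
  k=0: (−1)^1·293.9388/(120)·0.9741^5·0.2263^1 = -0.486014
d^3_{3,2}(0.4565) = -0.486014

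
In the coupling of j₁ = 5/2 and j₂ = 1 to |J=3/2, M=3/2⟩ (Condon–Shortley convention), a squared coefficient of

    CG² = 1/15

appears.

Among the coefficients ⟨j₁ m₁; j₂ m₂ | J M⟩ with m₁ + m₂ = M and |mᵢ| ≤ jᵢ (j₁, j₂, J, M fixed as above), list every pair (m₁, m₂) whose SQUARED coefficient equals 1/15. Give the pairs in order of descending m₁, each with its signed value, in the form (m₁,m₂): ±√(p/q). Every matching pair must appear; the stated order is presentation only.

Admissible pairs with m₁+m₂ = M = 3/2: (1/2,1), (3/2,0), (5/2,-1)
  (m₁,m₂)=(5/2,-1): CG² = 2/3, CG = +√(2/3)
  (m₁,m₂)=(3/2,0): CG² = 4/15, CG = −√(4/15)
  (m₁,m₂)=(1/2,1): CG² = 1/15, CG = +√(1/15)   ← matches the target
Pairs with CG² = 1/15: (1/2,1): +√(1/15)

(1/2,1): +√(1/15)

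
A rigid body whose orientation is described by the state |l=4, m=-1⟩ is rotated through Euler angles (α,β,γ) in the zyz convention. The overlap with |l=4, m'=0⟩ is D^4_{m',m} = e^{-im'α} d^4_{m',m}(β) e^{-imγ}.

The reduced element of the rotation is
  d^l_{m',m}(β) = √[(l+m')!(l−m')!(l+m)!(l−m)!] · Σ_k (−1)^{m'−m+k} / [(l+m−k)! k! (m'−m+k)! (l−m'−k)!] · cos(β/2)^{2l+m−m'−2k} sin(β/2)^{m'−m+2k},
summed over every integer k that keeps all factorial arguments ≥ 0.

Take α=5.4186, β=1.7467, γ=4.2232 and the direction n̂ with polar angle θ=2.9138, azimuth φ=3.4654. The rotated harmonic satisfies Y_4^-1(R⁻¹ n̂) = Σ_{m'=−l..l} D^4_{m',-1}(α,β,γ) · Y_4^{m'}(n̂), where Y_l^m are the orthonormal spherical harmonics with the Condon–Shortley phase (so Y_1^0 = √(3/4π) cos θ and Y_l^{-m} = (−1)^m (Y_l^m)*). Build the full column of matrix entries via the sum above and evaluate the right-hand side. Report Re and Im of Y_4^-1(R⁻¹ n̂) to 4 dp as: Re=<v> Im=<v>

Re=0.0333 Im=0.1169

Need the full column D^4_{m',-1} for m'=−4..4 at α=5.4186, β=1.7467, γ=4.2232.
cos(β/2)=0.642262, sin(β/2)=0.766485
d^4_{-4,-1}: single k=3 term ⇒ +0.368271;  D = +0.265700+0.255004i
d^4_{-3,-1}: k∈[2..3] ⇒ +0.327305 -0.776933 = -0.449628;  D = +0.026355-0.448855i
d^4_{-2,-1}: k∈[1..3] ⇒ +0.146598 -1.043950 +0.991221 = +0.093869;  D = -0.074866+0.056626i
d^4_{-1,-1}: k∈[0..3] ⇒ +0.028953 -0.618548 +1.761917 -0.836462 = +0.335860;  D = -0.327982-0.072318i
d^4_{0,-1}: k∈[0..3] ⇒ -0.154528 +1.320503 -1.880709 +0.446429 = -0.268304;  D = +0.126079+0.236836i
d^4_{1,-1}: k∈[0..3] ⇒ +0.412365 -1.761917 +1.254693 -0.119132 = -0.213991;  D = -0.078458+0.199089i
d^4_{2,-1}: k∈[0..2] ⇒ -0.695966 +1.486831 -0.423520 = +0.367345;  D = +0.347427-0.119319i
d^4_{3,-1}: k∈[0..1] ⇒ +0.776933 -0.663921 = +0.113011;  D = +0.097291+0.057498i
d^4_{4,-1}: single k=0 term ⇒ -0.524505;  D = -0.089998-0.516726i
Y_4^{m'}(θ=2.9138,φ=3.4654) and Σ D·Y over m':
  (+0.2657+0.2550i)·(+0.0003-0.0011i)  (+0.0264-0.4489i)·(+0.0079-0.0116i)  (-0.0749+0.0566i)·(+0.0768-0.0581i)  (-0.3280-0.0723i)·(+0.3594-0.1206i)  (+0.1261+0.2368i)·(+0.6401+0.0000i)  (-0.0785+0.1991i)·(-0.3594-0.1206i)  (+0.3474-0.1193i)·(+0.0768+0.0581i)  (+0.0973+0.0575i)·(-0.0079-0.0116i)  (-0.0900-0.5167i)·(+0.0003+0.0011i)
Y_4^-1(R⁻¹ n̂) = +0.033263+0.116870i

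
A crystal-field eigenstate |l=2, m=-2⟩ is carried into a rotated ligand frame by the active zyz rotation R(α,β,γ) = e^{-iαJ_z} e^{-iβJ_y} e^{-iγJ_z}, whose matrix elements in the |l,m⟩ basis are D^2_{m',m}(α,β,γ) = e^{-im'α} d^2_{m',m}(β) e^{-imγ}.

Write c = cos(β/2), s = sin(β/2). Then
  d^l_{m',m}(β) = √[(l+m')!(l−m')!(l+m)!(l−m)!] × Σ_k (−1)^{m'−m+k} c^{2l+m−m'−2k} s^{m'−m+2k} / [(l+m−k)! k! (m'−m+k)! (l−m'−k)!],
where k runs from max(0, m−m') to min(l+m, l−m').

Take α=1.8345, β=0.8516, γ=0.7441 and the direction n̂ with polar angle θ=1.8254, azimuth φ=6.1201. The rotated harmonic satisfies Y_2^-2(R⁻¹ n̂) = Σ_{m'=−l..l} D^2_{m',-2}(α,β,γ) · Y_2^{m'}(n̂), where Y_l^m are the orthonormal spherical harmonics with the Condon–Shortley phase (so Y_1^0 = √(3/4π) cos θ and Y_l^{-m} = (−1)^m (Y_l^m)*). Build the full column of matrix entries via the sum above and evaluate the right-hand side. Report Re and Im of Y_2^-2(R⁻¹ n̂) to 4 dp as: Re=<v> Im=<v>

Need the full column D^2_{m',-2} for m'=−2..2 at α=1.8345, β=0.8516, γ=0.7441.
cos(β/2)=0.910709, sin(β/2)=0.413049
d^2_{-2,-2}: single k=0 term ⇒ +0.687888;  D = +0.295989-0.620951i
d^2_{-1,-2}: single k=0 term ⇒ -0.623980;  D = +0.613774+0.112391i
d^2_{0,-2}: single k=0 term ⇒ +0.346608;  D = +0.028596+0.345426i
d^2_{1,-2}: single k=0 term ⇒ -0.128356;  D = -0.120736+0.043567i
d^2_{2,-2}: single k=0 term ⇒ +0.029108;  D = -0.016675-0.023858i
Y_2^{m'}(θ=1.8254,φ=6.1201) and Σ D·Y over m':
  (+0.2960-0.6210i)·(+0.3427+0.1159i)  (+0.6138+0.1124i)·(-0.1858-0.0306i)  (+0.0286+0.3454i)·(-0.2554+0.0000i)  (-0.1207+0.0436i)·(+0.1858-0.0306i)  (-0.0167-0.0239i)·(+0.3427-0.1159i)
Y_2^-2(R⁻¹ n̂) = +0.025924-0.300805i

Re=0.0259 Im=-0.3008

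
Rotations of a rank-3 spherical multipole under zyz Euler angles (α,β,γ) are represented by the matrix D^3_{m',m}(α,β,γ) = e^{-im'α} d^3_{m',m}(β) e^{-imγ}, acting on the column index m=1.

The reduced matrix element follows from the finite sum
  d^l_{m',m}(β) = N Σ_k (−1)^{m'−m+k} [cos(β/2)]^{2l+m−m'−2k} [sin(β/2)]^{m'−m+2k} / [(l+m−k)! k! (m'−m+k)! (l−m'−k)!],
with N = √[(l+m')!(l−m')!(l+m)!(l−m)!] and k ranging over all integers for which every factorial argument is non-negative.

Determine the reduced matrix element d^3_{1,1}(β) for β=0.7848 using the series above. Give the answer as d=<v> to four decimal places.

d^3_{1,1}(β=0.7848) via the finite sum:
c=cos(0.784800/2)=0.923994, s=sin(0.784800/2)=0.382407; N=√[24·2·24·2]=48.000000
The bounds max(0,m−m')=0 and min(l+m,l−m')=2 give 3 terms
  k=0: (−1)^0·48.0000/(48)·0.9240^6·0.3824^0 = +0.622321
  k=1: (−1)^1·48.0000/(6)·0.9240^4·0.3824^2 = -0.852743
  k=2: (−1)^2·48.0000/(8)·0.9240^2·0.3824^4 = +0.109545
d^3_{1,1}(0.7848) = +0.622321 -0.852743 +0.109545 = -0.120877

d=-0.1209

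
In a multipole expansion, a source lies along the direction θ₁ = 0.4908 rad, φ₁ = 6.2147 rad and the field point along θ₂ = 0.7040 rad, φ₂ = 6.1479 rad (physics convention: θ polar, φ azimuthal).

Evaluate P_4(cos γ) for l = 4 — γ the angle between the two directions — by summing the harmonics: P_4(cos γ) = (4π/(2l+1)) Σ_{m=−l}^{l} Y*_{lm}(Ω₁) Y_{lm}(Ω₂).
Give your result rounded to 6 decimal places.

0.778801

Expand P_4 via completeness: Σ_{m} conj(Y_{4,m}) at Ω₁ times Y_{4,m} at Ω₂ —
  m=-4: Y*=0.02103 - 0.00591j  Y=0.06658 + 0.04001j  product 0.00164 + 0.00045j
  m=-3: Y*=0.11316 - 0.02358j  Y=0.23772 + 0.10215j  product 0.02931 + 0.00595j
  m=-2: Y*=0.32723 - 0.04510j  Y=0.41425 + 0.11490j  product 0.14074 + 0.01892j
  m=-1: Y*=0.47969 - 0.03290j  Y=0.24684 + 0.03360j  product 0.11951 + 0.00800j
  m=+0: Y*=0.08899 + 0.00000j  Y=-0.27662 + 0.00000j  product -0.02462 + 0.00000j
  m=+1: Y*=-0.47969 - 0.03290j  Y=-0.24684 + 0.03360j  product 0.11951 - 0.00800j
  m=+2: Y*=0.32723 + 0.04510j  Y=0.41425 - 0.11490j  product 0.14074 - 0.01892j
  m=+3: Y*=-0.11316 - 0.02358j  Y=-0.23772 + 0.10215j  product 0.02931 - 0.00595j
  m=+4: Y*=0.02103 + 0.00591j  Y=0.06658 - 0.04001j  product 0.00164 - 0.00045j
Σ over m = 0.55778 - 0.00000j; ×(4π/9) → 0.77880 - 0.00000j. Real part: 0.778801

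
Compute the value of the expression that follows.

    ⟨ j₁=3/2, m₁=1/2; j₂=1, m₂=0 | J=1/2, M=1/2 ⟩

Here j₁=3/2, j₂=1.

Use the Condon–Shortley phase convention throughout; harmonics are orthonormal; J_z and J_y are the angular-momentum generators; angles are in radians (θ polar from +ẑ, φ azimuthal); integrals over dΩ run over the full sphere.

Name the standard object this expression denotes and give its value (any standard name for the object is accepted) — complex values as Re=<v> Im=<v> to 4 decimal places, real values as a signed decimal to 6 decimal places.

This is a Clebsch–Gordan (vector-coupling) coefficient.
j₁+j₂−J=2  J+j₁−j₂=1  J−j₁+j₂=0  j₁+j₂+J+1=4
(j₁±m₁, j₂±m₂, J±M) = (2,1,1,1,1,0)
P² = 1/3
sum k=1..1:
  [1] −1/1 = -1
S = -1
C² = P²·S² = 1/3 ; C = -0.577350

Clebsch–Gordan coefficient, −√(1/3) ≈ -0.577350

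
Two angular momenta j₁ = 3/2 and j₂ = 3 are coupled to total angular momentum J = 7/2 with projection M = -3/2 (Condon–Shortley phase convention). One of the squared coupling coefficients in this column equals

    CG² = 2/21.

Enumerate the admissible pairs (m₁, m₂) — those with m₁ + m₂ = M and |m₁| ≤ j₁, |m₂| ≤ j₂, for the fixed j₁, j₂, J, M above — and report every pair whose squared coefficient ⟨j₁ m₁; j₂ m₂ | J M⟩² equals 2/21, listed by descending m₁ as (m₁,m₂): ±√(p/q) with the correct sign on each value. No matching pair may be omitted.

Admissible pairs with m₁+m₂ = M = -3/2: (-3/2,0), (-1/2,-1), (1/2,-2), (3/2,-3)
  (m₁,m₂)=(3/2,-3): CG² = 2/21, CG = +√(2/21)   ← matches the target
  (m₁,m₂)=(1/2,-2): CG² = 3/7, CG = +√(3/7)
  (m₁,m₂)=(-1/2,-1): CG² = 0/1, CG = 0
  (m₁,m₂)=(-3/2,0): CG² = 10/21, CG = −√(10/21)
Pairs with CG² = 2/21: (3/2,-3): +√(2/21)

(3/2,-3): +√(2/21)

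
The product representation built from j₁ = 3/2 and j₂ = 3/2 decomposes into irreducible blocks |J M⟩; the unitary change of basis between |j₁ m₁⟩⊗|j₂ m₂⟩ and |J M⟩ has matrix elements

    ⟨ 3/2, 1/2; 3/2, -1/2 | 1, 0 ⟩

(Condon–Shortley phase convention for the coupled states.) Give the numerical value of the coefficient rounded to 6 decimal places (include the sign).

√[3·2!1!1!/5! · 2!1!1!2!1!1!] = √(1/5)
  +(−1)^0/∏(0,2,1,1,0,0)! = 1/2  (running 1/2)
  +(−1)^1/∏(1,1,0,0,1,1)! = -1  (running -1/2)
⟨..|..⟩ = √(1/5)·(-1/2) = -0.223607

-0.223607  (= −√(1/20))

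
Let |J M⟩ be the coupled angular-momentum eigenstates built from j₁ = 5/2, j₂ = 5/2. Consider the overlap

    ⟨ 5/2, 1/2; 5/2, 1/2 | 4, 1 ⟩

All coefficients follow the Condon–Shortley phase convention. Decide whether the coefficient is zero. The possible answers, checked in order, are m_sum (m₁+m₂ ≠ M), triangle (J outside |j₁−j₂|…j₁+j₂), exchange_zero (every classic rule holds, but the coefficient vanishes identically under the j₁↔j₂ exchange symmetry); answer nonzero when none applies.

exchange_zero

m-sum: m₁+m₂ = 1/2+1/2 = 1, M = 1  ✓
triangle: |j₁−j₂| = 0 ≤ J = 4 ≤ j₁+j₂ = 5  ✓
exchange: j₁=j₂ and m₁=m₂, and (−1)^(j₁+j₂−J) = (−1)^1 = −1 forces ⟨j₁m₁;j₂m₂|JM⟩ = −⟨j₂m₂;j₁m₁|JM⟩ = −⟨j₁m₁;j₂m₂|JM⟩ ⇒ the coefficient vanishes identically
Racah sum check: Σ_k collapses to 0 ⇒ CG = 0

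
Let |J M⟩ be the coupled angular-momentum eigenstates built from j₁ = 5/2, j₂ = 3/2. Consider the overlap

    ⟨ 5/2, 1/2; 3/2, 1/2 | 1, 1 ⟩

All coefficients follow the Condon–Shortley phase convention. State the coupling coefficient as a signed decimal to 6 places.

+0.387298

j₁+j₂−J=3  J+j₁−j₂=2  J−j₁+j₂=0  j₁+j₂+J+1=6
(j₁±m₁, j₂±m₂, J±M) = (3,2,2,1,2,0)
P² = 12/5
sum k=2..2:
  [2] +1/4 = 1/4
S = 1/4
C² = P²·S² = 3/20 ; C = +0.387298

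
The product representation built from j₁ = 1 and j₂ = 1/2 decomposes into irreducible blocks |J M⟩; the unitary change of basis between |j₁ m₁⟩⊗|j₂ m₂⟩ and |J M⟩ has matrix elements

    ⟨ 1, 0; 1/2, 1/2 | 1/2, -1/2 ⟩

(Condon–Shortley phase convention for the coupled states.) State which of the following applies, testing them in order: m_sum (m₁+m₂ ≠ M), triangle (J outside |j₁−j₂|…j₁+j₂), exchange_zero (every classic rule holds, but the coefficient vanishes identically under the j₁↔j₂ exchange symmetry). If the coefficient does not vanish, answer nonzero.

m-sum: m₁+m₂ = 0+1/2 = 1/2, M = -1/2  ✗ ⇒ coefficient is 0

m_sum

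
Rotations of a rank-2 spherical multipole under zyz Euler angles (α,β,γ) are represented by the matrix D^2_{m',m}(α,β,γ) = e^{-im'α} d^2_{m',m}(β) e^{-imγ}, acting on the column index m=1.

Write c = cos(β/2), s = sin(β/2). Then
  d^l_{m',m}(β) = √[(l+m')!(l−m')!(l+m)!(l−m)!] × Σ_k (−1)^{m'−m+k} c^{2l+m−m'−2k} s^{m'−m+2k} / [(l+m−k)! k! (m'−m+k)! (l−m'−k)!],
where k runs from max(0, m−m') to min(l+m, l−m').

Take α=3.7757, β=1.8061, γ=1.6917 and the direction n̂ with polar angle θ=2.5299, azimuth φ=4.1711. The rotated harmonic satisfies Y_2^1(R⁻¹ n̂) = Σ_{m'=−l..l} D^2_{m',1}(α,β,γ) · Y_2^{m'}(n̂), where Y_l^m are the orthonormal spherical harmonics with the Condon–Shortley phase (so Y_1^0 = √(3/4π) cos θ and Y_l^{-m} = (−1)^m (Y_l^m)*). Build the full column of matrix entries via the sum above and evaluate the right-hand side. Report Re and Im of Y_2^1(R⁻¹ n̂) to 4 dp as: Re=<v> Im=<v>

Re=-0.0755 Im=0.3788

Need the full column D^2_{m',1} for m'=−2..2 at α=3.7757, β=1.8061, γ=1.6917.
cos(β/2)=0.619218, sin(β/2)=0.785219
d^2_{-2,1}: single k=3 term ⇒ +0.599579;  D = +0.546613-0.246391i
d^2_{-1,1}: k∈[2..3] ⇒ +0.709235 -0.380158 = +0.329077;  D = -0.161567+0.286684i
d^2_{0,1}: k∈[1..2] ⇒ +0.456664 -0.734331 = -0.277667;  D = +0.033489+0.275640i
d^2_{1,1}: k∈[0..1] ⇒ +0.147019 -0.709235 = -0.562216;  D = -0.385285-0.409441i
d^2_{2,1}: single k=0 term ⇒ -0.372865;  D = +0.366728+0.067369i
Y_2^{m'}(θ=2.5299,φ=4.1711) and Σ D·Y over m':
  (+0.5466-0.2464i)·(-0.0597-0.1125i)  (-0.1616+0.2867i)·(+0.1871-0.3113i)  (+0.0335+0.2756i)·(+0.3188+0.0000i)  (-0.3853-0.4094i)·(-0.1871-0.3113i)  (+0.3667+0.0674i)·(-0.0597+0.1125i)
Y_2^1(R⁻¹ n̂) = -0.075539+0.378815i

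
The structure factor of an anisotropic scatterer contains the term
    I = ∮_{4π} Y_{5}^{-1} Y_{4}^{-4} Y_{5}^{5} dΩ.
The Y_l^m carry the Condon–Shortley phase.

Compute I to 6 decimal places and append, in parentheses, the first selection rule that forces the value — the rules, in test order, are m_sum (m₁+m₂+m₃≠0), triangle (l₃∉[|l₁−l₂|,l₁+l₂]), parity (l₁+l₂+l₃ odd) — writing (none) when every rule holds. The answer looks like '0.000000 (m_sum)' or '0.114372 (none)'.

m-sum 0 ✓  L=14 even ✓  1≤5≤9 ✓
Π(2lᵢ+1) = 11×9×11 = 1089
triangle coeff Δ(5,4,5) = 1/3153150
Σ_t [0,4]: t=0:+1/69120 t=1:−1/1728 t=2:+1/576 t=3:−1/1728 t=4:+1/69120 = 7/11520
(3j)²=2/143 [(5 4 5; 0 0 0)], sign=-1
Σ_t [0,0]: t=0:+1/414720 = 1/414720
(3j)²=2/429 [(5 4 5; -1 -4 5)], sign=+1
⇒ 4πI² = 12/169
I = (-1)√(12/169/(4π)) = -0.07516962
No selection rule forces the value: the integral is nonzero (none).

-0.075170 (none)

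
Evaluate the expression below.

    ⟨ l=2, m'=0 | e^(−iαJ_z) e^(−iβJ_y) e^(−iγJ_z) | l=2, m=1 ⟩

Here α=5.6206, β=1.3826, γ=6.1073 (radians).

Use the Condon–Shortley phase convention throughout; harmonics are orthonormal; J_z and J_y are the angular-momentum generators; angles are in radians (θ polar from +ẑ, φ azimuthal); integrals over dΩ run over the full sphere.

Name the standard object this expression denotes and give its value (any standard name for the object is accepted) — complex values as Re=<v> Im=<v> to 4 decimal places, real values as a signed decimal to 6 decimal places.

Wigner D-matrix element, Re=0.2216 Im=0.0394

This is a Wigner D-matrix element — the rotation-matrix element ⟨l m'| R(α,β,γ) |l m⟩ in the angular-momentum basis.
Split into d^2_{0,1}(β=1.3826) × two z-phases.
With c≡cos(β/2)=0.770418 and s≡sin(β/2)=0.637539, N=[2·2·6·1]^{1/2}=4.898979
Admissible k: 1..2 (factorial args all ≥0)
  k=1: (−1)^0·4.8990/(2)·0.7704^3·0.6375^1 = +0.714104
  k=2: (−1)^1·4.8990/(2)·0.7704^1·0.6375^3 = -0.489016
d^2_{0,1}(1.3826) = +0.714104 -0.489016 = +0.225089
Attach z-rotation phases: D = e^{-i(0)(5.6206)}·(+0.225089)·e^{-i(1)(6.1073)} = +0.221616+0.039386i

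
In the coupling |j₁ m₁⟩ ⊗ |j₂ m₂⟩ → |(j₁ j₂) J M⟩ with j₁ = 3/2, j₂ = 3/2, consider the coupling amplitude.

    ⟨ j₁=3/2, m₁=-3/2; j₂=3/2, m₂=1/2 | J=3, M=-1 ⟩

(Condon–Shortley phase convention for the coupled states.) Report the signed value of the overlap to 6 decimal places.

+√(1/5) = +0.447214

j₁+j₂−J=0  J+j₁−j₂=3  J−j₁+j₂=3  j₁+j₂+J+1=7
(j₁±m₁, j₂±m₂, J±M) = (0,3,2,1,2,4)
P² = 144/5
sum k=0..0:
  [0] +1/12 = 1/12
S = 1/12
C² = P²·S² = 1/5 ; C = +0.447214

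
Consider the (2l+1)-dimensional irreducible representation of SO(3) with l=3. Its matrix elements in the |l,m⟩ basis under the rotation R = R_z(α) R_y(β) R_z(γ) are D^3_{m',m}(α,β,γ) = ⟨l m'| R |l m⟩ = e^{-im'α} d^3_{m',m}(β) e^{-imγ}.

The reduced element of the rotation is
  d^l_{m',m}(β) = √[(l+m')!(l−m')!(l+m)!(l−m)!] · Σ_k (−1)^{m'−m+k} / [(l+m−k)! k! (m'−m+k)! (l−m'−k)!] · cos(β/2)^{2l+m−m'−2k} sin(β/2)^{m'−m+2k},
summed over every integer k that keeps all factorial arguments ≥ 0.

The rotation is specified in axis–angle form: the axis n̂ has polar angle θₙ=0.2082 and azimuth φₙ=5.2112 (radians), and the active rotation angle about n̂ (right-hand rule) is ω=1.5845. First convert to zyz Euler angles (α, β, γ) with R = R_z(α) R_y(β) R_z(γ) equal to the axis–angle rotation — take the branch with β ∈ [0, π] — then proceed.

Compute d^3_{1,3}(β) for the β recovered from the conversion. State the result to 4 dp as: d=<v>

d=0.0803

Axis–angle → zyz. n̂ = (sinθₙcosφₙ, sinθₙsinφₙ, cosθₙ) = (+0.098881, -0.181513, +0.978405), ω = 1.5845.
R = I cosω + sinω [n̂]ₓ + (1−cosω) n̂n̂ᵀ gives
  R = [-0.003792, -0.996507, -0.083425; +0.960119, +0.019695, -0.278899; +0.279568, -0.081155, +0.956690]
β = atan2(√(R₁₃²+R₂₃²), R₃₃) = 0.295385; α = atan2(R₂₃, R₁₃) mod 2π = 4.421738; γ = atan2(R₃₂, −R₃₁) mod 2π = 3.424116
d^3_{1,3}(β=0.2954) via the finite sum:
Half-angle: c=0.989113, s=0.147156. N=√(24·2·720·1)=185.903201
The bounds max(0,m−m')=2 and min(l+m,l−m')=2 give 1 term
  k=2: (−1)^0·185.9032/(48)·0.9891^4·0.1472^2 = +0.080276
d^3_{1,3}(0.2954) = +0.080276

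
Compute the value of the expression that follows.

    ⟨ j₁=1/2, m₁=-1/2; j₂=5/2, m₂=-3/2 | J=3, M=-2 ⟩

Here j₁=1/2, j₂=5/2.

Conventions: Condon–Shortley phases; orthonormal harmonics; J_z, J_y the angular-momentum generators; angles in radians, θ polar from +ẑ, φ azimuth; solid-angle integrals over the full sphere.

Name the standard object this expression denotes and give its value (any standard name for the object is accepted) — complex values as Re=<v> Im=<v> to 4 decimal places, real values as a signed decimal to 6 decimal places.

This is a Clebsch–Gordan (vector-coupling) coefficient.
triangle: 0!*1!*5!/7! = 120/5040
(j±m)!: 0!*1!*1!*4!*1!*5! = 2880
prefactor² = (2J+1)*Δ*N² = 480
  k=0: +1/(0!*0!*1!*1!*0!*4!) = 1/24
Σ = 1/24  ⇒  CG² = 480*(1/24)² = 5/6
CG = +√(5/6) = +0.912871

Clebsch–Gordan coefficient, +√(5/6) ≈ +0.912871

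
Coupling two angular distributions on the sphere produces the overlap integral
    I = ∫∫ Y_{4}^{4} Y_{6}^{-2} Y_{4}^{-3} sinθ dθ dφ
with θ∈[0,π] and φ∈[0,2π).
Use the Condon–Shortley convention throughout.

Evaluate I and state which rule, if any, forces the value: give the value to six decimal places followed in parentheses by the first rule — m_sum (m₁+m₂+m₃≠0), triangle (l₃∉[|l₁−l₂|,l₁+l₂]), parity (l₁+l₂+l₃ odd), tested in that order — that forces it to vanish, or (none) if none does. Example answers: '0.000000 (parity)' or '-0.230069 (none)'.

4 − 2 − 3 = -1 ≠ 0: azimuthal integral kills it; I = 0

0.000000 (m_sum)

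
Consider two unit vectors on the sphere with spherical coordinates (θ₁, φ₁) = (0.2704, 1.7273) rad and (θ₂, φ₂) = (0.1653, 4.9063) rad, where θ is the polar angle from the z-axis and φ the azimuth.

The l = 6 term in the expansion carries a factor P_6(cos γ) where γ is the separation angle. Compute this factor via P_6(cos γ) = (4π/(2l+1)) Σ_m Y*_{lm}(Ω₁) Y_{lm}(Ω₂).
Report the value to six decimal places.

Summing Y*_{l m}(θ₁,φ₁)·Y_{l m}(θ₂,φ₂) over m ∈ [−6, 6]; prefactor 4π/(2·6+1) = 0.966644:
  m=-6: (-0.000104, -0.000142) × (-0.000004, 0.000009) = (0.000000, -0.000000)  (running Σ = (0.000000, -0.000000))
  m=-5: (-0.001546, 0.001555) × (0.000164, 0.000113) = (-0.000000, 0.000000)  (running Σ = (-0.000000, 0.000000))
  m=-4: (0.013564, 0.009807) × (0.001812, -0.001777) = (0.000042, -0.000006)  (running Σ = (0.000042, -0.000006))
  m=-3: (0.039056, -0.076980) × (-0.012115, -0.018422) = (-0.001891, 0.000213)  (running Σ = (-0.001850, 0.000207))
  m=-2: (-0.281747, -0.091186) × (-0.120206, 0.049106) = (0.038345, -0.002874)  (running Σ = (0.036496, -0.002667))
  m=-1: (-0.092552, 0.586537) × (0.090832, 0.462533) = (-0.279700, 0.010468)  (running Σ = (-0.243204, 0.007800))
  m=0: (0.372099, -0.000000) × (0.745269, 0.000000) = (0.277314, 0.000000)  (running Σ = (0.034110, 0.007800))
  m=1: (0.092552, 0.586537) × (-0.090832, 0.462533) = (-0.279700, -0.010468)  (running Σ = (-0.245589, -0.002667))
  m=2: (-0.281747, 0.091186) × (-0.120206, -0.049106) = (0.038345, 0.002874)  (running Σ = (-0.207244, 0.000207))
  m=3: (-0.039056, -0.076980) × (0.012115, -0.018422) = (-0.001891, -0.000213)  (running Σ = (-0.209135, -0.000006))
  m=4: (0.013564, -0.009807) × (0.001812, 0.001777) = (0.000042, 0.000006)  (running Σ = (-0.209093, 0.000000))
  m=5: (0.001546, 0.001555) × (-0.000164, 0.000113) = (-0.000000, -0.000000)  (running Σ = (-0.209093, -0.000000))
  m=6: (-0.000104, 0.000142) × (-0.000004, -0.000009) = (0.000000, 0.000000)  (running Σ = (-0.209093, 0.000000))
Total Σ_m = (-0.209093, 0.000000). Multiply by 0.966644: (-0.202119, 0.000000). P_6(cos γ) = -0.202119

-0.202119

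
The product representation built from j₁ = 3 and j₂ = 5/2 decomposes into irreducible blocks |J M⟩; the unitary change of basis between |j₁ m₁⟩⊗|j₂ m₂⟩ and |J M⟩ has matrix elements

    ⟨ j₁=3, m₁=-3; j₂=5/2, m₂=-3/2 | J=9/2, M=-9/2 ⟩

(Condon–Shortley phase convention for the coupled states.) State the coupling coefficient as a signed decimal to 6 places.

j₁+j₂−J=1  J+j₁−j₂=5  J−j₁+j₂=4  j₁+j₂+J+1=11
(j₁±m₁, j₂±m₂, J±M) = (0,6,1,4,0,9)
P² = 49766400/11
sum k=1..1:
  [1] −1/2880 = -1/2880
S = -1/2880
C² = P²·S² = 6/11 ; C = -0.738549

−√(6/11) ≈ -0.738549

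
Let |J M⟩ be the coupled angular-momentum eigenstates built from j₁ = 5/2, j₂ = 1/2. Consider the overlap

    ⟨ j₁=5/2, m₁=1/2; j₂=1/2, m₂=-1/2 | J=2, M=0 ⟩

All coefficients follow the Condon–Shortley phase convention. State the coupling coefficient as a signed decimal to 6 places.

j₁+j₂−J=1  J+j₁−j₂=4  J−j₁+j₂=0  j₁+j₂+J+1=6
(j₁±m₁, j₂±m₂, J±M) = (3,2,0,1,2,2)
P² = 8
sum k=0..0:
  [0] +1/4 = 1/4
S = 1/4
C² = P²·S² = 1/2 ; C = +0.707107

+√(1/2) ≈ +0.707107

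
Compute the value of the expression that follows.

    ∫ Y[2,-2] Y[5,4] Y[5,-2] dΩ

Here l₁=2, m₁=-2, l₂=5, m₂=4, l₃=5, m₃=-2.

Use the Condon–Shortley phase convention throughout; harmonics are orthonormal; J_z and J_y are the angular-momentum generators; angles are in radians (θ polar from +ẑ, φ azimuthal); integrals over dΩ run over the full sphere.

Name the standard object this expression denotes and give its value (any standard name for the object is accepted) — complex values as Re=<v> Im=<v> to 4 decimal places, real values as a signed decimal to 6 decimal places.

Gaunt coefficient, -0.137240

This is a Gaunt coefficient — the integral of a triple product of spherical harmonics over the sphere.
Rules hold: Σm=0, L=12 even, 3≤5≤7.
N = 5·11·11 = 605
Δ = 2!·2!·8!/13! = 1/38610
Racah Σ t=0..2: t=0:+1/2880 t=1:−1/576 t=2:+1/2880 = -1/960
⇒ 3j(2 5 5; 0 0 0)² = 10/429, sgn +1
Racah Σ t=2..2: t=2:+1/20160 = 1/20160
⇒ 3j(2 5 5; -2 4 -2)² = 12/715, sgn -1
4πI² = N·(3j₀)²·(3jₘ)² = 40/169
I = -1·√(0.236686/4π) = -0.13724032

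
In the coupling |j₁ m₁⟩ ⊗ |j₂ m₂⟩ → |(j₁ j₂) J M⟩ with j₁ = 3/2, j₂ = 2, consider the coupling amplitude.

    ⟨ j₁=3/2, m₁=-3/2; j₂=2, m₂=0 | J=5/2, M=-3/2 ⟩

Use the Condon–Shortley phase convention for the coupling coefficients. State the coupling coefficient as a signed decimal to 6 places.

j₁+j₂−J=1  J+j₁−j₂=2  J−j₁+j₂=3  j₁+j₂+J+1=7
(j₁±m₁, j₂±m₂, J±M) = (0,3,2,2,1,4)
P² = 288/35
sum k=1..1:
  [1] −1/4 = -1/4
S = -1/4
C² = P²·S² = 18/35 ; C = -0.717137

−√(18/35) ≈ -0.717137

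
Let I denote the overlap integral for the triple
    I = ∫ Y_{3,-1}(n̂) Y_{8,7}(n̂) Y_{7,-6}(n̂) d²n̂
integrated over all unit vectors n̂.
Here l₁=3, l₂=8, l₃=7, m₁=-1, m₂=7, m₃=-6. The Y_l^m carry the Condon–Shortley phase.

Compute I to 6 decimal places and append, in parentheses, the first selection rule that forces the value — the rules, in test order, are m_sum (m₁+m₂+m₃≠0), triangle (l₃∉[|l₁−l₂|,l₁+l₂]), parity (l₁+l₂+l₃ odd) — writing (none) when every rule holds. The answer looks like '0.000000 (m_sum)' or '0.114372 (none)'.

0.061743 (none)

Checks pass: Σm=0; 18 even; l₃=7∈[5,11].
(2·3+1)(2·8+1)(2·7+1) = 1785
Δ: 4! 2! 12! / 19! → 1/5290740
sum: t=1:−1/7257600 t=2:+1/2073600 t=3:−1/7257600 = 1/4838400
3j²(3 8 7; 0 0 0) = Δ·Π!·Σ² = 252/20995  (sign -1)
sum: t=3:−1/2874009600 t=4:+1/1916006400 = 1/5748019200
3j²(3 8 7; -1 7 -6) = Δ·Π!·Σ² = 13/5814  (sign -1)
combine: 4πI² = 1785·252/20995·13/5814 = 294/6137
take √, sign +1: I = 0.06174342
No selection rule forces the value: the integral is nonzero (none).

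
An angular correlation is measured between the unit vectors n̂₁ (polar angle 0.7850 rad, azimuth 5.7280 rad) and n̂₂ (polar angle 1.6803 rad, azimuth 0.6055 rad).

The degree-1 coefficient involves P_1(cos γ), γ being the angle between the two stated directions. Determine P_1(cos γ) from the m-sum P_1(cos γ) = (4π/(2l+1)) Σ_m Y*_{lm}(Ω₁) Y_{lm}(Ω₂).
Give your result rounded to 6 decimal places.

Term-by-term m-sum for l=1 (normalisation 4π/3 = 4.188790):
  m=-1: Y*=+0.207525-0.128720i  Y=+0.282370-0.195468i  product +0.033438-0.076911i
  m=+0: Y*=+0.345632-0.000000i  Y=-0.053397+0.000000i  product -0.018456+0.000000i
  m=+1: Y*=-0.207525-0.128720i  Y=-0.282370-0.195468i  product +0.033438+0.076911i
Σ over m = +0.048421+0.000000i; ×(4π/3) → +0.202824+0.000000i. Real part: 0.202824

0.202824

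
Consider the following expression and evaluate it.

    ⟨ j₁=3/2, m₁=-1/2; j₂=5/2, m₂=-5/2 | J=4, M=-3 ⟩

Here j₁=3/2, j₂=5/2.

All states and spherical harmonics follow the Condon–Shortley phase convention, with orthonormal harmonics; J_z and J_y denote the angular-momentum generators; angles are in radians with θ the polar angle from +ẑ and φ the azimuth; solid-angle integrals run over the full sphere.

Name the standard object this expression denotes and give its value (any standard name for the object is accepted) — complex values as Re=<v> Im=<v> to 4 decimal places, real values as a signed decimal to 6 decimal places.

This is a Clebsch–Gordan (vector-coupling) coefficient.
triangle: 0!·3!·5!/9! = 720/362880
(j±m)!: 1!·2!·0!·5!·1!·7! = 1209600
prefactor² = (2J+1)·Δ·N² = 21600
  k=0: +1/(0!·0!·2!·0!·1!·5!) = 1/240
Σ = 1/240  ⇒  CG² = 21600·(1/240)² = 3/8
CG = +√(3/8) = +0.612372

Clebsch–Gordan coefficient, +√(3/8) ≈ +0.612372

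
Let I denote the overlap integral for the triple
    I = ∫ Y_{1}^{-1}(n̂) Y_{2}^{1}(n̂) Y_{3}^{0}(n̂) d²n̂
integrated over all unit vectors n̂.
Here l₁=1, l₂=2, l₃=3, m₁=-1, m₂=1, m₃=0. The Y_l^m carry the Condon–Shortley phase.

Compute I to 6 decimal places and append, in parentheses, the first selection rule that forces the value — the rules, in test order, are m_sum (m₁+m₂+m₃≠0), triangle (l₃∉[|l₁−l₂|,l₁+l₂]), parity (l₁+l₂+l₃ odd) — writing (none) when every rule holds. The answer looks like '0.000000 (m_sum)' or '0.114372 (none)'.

0.143048 (none)

m-sum 0 ✓  L=6 even ✓  1≤3≤3 ✓
Π(2lᵢ+1) = 3×5×7 = 105
triangle coeff Δ(1,2,3) = 1/105
Σ_t [0,0]: t=0:+1/4 = 1/4
(3j)²=3/35 [(1 2 3; 0 0 0)], sign=-1
Σ_t [0,0]: t=0:+1/12 = 1/12
(3j)²=1/35 [(1 2 3; -1 1 0)], sign=-1
⇒ 4πI² = 9/35
I = (+1)√(9/35/(4π)) = 0.14304817
No selection rule forces the value: the integral is nonzero (none).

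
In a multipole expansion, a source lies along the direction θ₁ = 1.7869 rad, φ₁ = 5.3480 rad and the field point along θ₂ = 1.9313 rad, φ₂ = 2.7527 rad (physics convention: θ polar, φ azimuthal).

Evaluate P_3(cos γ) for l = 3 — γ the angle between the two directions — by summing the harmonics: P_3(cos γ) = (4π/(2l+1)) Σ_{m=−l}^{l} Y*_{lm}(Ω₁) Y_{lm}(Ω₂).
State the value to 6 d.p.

0.180832

Summing Y*_{l m}(θ₁,φ₁)·Y_{l m}(θ₂,φ₂) over m ∈ [−3, 3]; prefactor 4π/(2·3+1) = 1.795196:
  m=-3: (-0.36704 - 0.12820j) × (-0.13441 - 0.31429j) = 0.00904 + 0.13259j  (running Σ = 0.00904 + 0.13259j)
  m=-2: (0.06170 + 0.19975j) × (-0.22489 - 0.22149j) = 0.03037 - 0.05859j  (running Σ = 0.03941 + 0.07400j)
  m=-1: (-0.14432 + 0.19562j) × (0.10573 + 0.04333j) = -0.02373 + 0.01443j  (running Σ = 0.01567 + 0.08843j)
  m=0: (0.22166 + 0.00000j) × (0.31301 + 0.00000j) = 0.06938 + 0.00000j  (running Σ = 0.08506 + 0.08843j)
  m=1: (0.14432 + 0.19562j) × (-0.10573 + 0.04333j) = -0.02373 - 0.01443j  (running Σ = 0.06132 + 0.07400j)
  m=2: (0.06170 - 0.19975j) × (-0.22489 + 0.22149j) = 0.03037 + 0.05859j  (running Σ = 0.09169 + 0.13259j)
  m=3: (0.36704 - 0.12820j) × (0.13441 - 0.31429j) = 0.00904 - 0.13259j  (running Σ = 0.10073 + 0.00000j)
Σ over m = 0.10073 + 0.00000j; ×(4π/7) → 0.18083 + 0.00000j. Real part: 0.180832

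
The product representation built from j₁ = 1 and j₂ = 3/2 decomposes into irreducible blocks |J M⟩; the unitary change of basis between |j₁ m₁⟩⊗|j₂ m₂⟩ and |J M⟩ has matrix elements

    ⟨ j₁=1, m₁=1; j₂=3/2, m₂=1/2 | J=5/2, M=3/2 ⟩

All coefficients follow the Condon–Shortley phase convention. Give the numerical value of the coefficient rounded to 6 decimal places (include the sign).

√[6·0!2!3!/6! · 2!0!2!1!4!1!] = √(48/5)
  +(−1)^0/∏(0,0,0,2,2,1)! = 1/4  (running 1/4)
⟨..|..⟩ = √(48/5)·(1/4) = +0.774597

+√(3/5) = +0.774597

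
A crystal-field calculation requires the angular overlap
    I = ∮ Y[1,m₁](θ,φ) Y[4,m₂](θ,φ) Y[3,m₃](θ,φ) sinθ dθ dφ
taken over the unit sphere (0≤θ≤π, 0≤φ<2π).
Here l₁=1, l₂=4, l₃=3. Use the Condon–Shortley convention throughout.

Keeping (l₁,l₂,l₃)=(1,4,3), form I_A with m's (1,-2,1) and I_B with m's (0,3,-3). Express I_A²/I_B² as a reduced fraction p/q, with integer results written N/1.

Same 1,4,3: normalisation and zero-m 3j drop out of the ratio.
A: Δ: 2! 0! 6! / 9! → 1/252; sum: t=0:+1/96 = 1/96; 3j²(1 4 3; 1 -2 1) = Δ·Π!·Σ² = 5/84  (sign +1)
B: Δ: 2! 0! 6! / 9! → 1/252; sum: t=1:−1/720 = -1/720; 3j²(1 4 3; 0 3 -3) = Δ·Π!·Σ² = 1/36  (sign -1)
I_A²/I_B² = (5/84)/(1/36) = 15/7

15/7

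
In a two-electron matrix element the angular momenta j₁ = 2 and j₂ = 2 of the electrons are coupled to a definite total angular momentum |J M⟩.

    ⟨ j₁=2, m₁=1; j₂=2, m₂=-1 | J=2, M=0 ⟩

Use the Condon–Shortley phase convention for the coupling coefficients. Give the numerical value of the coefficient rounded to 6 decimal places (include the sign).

j₁+j₂−J=2  J+j₁−j₂=2  J−j₁+j₂=2  j₁+j₂+J+1=7
(j₁±m₁, j₂±m₂, J±M) = (3,1,1,3,2,2)
P² = 8/7
sum k=0..1:
  [0] +1/2 = 1/2
  [1] −1/4 = -1/4
S = 1/4
C² = P²·S² = 1/14 ; C = +0.267261

+√(1/14) ≈ +0.267261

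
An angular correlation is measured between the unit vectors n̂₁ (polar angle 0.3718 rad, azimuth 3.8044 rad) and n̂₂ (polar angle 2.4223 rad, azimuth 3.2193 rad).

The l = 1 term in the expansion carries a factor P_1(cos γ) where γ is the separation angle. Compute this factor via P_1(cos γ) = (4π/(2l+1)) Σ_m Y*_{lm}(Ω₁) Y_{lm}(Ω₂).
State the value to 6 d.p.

Term-by-term m-sum for l=1 (normalisation 4π/3 = 4.188790):
  [-1]  conj(Y_{1,-1})(Ω₁) = -0.09894 - 0.07723j ; Y_{1,-1}(Ω₂) = -0.22694 + 0.01767j ; Δ = 0.02382 + 0.01578j
  [+0]  conj(Y_{1,0})(Ω₁) = 0.45522 + 0.00000j ; Y_{1,0}(Ω₂) = -0.36756 + 0.00000j ; Δ = -0.16732 + 0.00000j
  [+1]  conj(Y_{1,1})(Ω₁) = 0.09894 - 0.07723j ; Y_{1,1}(Ω₂) = 0.22694 + 0.01767j ; Δ = 0.02382 - 0.01578j
Σ over m = -0.11968 + 0.00000j; ×(4π/3) → -0.50133 + 0.00000j. Real part: -0.501332

-0.501332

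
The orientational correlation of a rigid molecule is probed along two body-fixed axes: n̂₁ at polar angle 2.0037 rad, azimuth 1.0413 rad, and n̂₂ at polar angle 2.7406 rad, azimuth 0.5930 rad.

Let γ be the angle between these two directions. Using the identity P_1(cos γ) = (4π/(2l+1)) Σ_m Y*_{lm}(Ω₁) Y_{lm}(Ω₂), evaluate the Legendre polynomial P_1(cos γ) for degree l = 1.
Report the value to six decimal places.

0.705543

Summing Y*_{l m}(θ₁,φ₁)·Y_{l m}(θ₂,φ₂) over m ∈ [−1, 1]; prefactor 4π/(2·1+1) = 4.188790:
  term(m=-1) = 0.03812 + 0.01833j   from Y*(Ω₁)=0.15841 + 0.27068j, Y(Ω₂)=0.11183 - 0.07537j
  term(m=+0) = 0.09221 + 0.00000j   from Y*(Ω₁)=-0.20497 + 0.00000j, Y(Ω₂)=-0.44984 + 0.00000j
  term(m=+1) = 0.03812 - 0.01833j   from Y*(Ω₁)=-0.15841 + 0.27068j, Y(Ω₂)=-0.11183 - 0.07537j
Σ over m = 0.16844 + 0.00000j; ×(4π/3) → 0.70554 + 0.00000j. Real part: 0.705543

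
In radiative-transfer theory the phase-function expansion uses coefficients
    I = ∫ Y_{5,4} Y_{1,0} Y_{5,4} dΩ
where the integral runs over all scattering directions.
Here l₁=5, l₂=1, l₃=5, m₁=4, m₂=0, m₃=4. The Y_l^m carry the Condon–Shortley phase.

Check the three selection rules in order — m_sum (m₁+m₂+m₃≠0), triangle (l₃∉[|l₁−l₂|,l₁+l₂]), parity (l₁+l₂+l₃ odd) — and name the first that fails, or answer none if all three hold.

Σmᵢ = 8  ✗
l₃∈[|l₁−l₂|,l₁+l₂]=[4,6], have l₃=5
Σlᵢ = 11 ⇒ odd

m_sum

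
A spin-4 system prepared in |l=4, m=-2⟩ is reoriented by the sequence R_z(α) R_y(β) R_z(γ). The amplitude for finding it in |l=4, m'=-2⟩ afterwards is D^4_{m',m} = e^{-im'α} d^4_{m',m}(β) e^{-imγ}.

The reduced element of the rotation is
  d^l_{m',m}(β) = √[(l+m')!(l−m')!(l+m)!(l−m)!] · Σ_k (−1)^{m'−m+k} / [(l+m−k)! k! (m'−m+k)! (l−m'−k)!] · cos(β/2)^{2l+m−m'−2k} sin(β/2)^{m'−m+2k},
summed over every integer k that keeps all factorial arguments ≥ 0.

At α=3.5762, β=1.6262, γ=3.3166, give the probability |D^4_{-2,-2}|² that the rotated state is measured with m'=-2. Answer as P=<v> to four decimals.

First d^4_{-2,-2}(β=1.6262), then the phase factors e^{-i(-2)α} and e^{-i(-2)γ}:
Half-angle: c=0.687250, s=0.726421. N=√(2·720·2·720)=1440.000000
The bounds max(0,m−m')=0 and min(l+m,l−m')=2 give 3 terms
  k=0: (−1)^0·1440.0000/(1440)·0.6872^8·0.7264^0 = +0.049764
  k=1: (−1)^1·1440.0000/(120)·0.6872^6·0.7264^2 = -0.667185
  k=2: (−1)^2·1440.0000/(96)·0.6872^4·0.7264^4 = +0.931759
d^4_{-2,-2}(1.6262) = +0.049764 -0.667185 +0.931759 = +0.314339
|D^4_{-2,-2}|² = |d^4_{-2,-2}(β)|² = (+0.314339)² = 0.098809 (the z-rotation phases have unit modulus)

P=0.0988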